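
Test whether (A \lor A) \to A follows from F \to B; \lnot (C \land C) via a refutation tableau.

Yes

Initial set: {(F \to B); \lnot (C \land C); \lnot ((A \lor A) \to A)}.
\lnot ((A \lor A) \to A): α-rule — add (A \lor A), \lnot A.
(F \to B): β-rule — branch into \lnot F  //  B.
  branch 1 (add \lnot F):
    \lnot (C \land C): β-rule — branch into \lnot C  //  \lnot C.
      branch 1.1 (add \lnot C):
        (A \lor A): β-rule — branch into A  //  A.
          branch 1.1.1 (add A):
            × closes — contains both A and \lnot A.
          branch 1.1.2 (add A):
            × closes — contains both A and \lnot A.
      branch 1.2 (add \lnot C):
        (A \lor A): β-rule — branch into A  //  A.
          branch 1.2.1 (add A):
            × closes — contains both A and \lnot A.
          branch 1.2.2 (add A):
            × closes — contains both A and \lnot A.
  branch 2 (add B):
    \lnot (C \land C): β-rule — branch into \lnot C  //  \lnot C.
      branch 2.1 (add \lnot C):
        (A \lor A): β-rule — branch into A  //  A.
          branch 2.1.1 (add A):
            × closes — contains both A and \lnot A.
          branch 2.1.2 (add A):
            × closes — contains both A and \lnot A.
      branch 2.2 (add \lnot C):
        (A \lor A): β-rule — branch into A  //  A.
          branch 2.2.1 (add A):
            × closes — contains both A and \lnot A.
          branch 2.2.2 (add A):
            × closes — contains both A and \lnot A.
All 8 branches close.
Every branch closed, so the premises entail the conclusion.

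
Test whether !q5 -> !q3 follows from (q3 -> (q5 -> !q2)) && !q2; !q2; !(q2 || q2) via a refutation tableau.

Initial set: {T ((q3 -> (q5 -> !q2)) && !q2); T !q2; T !(q2 || q2); F (!q5 -> !q3)}.
T ((q3 -> (q5 -> !q2)) && !q2): α-rule — add T (q3 -> (q5 -> !q2)), T !q2.
T !(q2 || q2): α-rule — add F q2, F q2.
F (!q5 -> !q3): α-rule — add T !q5, F !q3.
T (q3 -> (q5 -> !q2)): β-rule — branch into F q3  //  T (q5 -> !q2).
  branch 1 (add F q3):
    × closes — contains both q3 and !q3.
  branch 2 (add T (q5 -> !q2)):
    T (q5 -> !q2): β-rule — branch into F q5  //  T !q2.
      branch 2.1 (add F q5):
        ○ open, literals {q2=F, q3=T, q5=F}.
      branch 2.2 (add T !q2):
        ○ open, literals {q2=F, q3=T, q5=F}.
1 branch closed, 2 open.
An open branch gives a countermodel: q2=F, q3=T, q5=F (unmentioned atoms arbitrary); the premises hold there but the conclusion fails.

No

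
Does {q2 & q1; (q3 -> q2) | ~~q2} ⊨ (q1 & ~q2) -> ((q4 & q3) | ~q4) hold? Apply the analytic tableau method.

Initial set: {(q2 & q1); ((q3 -> q2) | ~~q2); ~((q1 & ~q2) -> ((q4 & q3) | ~q4))}.
(q2 & q1): α-rule — add q2, q1.
~((q1 & ~q2) -> ((q4 & q3) | ~q4)): α-rule — add (q1 & ~q2), ~((q4 & q3) | ~q4).
(q1 & ~q2): α-rule — add q1, ~q2.
× closes — contains both q2 and ~q2.
All 1 branch closes.
Every branch closed, so the premises entail the conclusion.

Yes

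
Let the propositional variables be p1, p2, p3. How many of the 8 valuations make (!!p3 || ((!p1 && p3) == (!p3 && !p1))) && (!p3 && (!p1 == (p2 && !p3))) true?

1

Initial set: {((!!p3 || ((!p1 && p3) == (!p3 && !p1))) && (!p3 && (!p1 == (p2 && !p3))))}.
((!!p3 || ((!p1 && p3) == (!p3 && !p1))) && (!p3 && (!p1 == (p2 && !p3)))): α-rule — add (!!p3 || ((!p1 && p3) == (!p3 && !p1))), (!p3 && (!p1 == (p2 && !p3))).
(!p3 && (!p1 == (p2 && !p3))): α-rule — add !p3, (!p1 == (p2 && !p3)).
(!!p3 || ((!p1 && p3) == (!p3 && !p1))): β-rule — branch into !!p3  //  ((!p1 && p3) == (!p3 && !p1)).
  branch 1 (add !!p3):
    !!p3: drop double negation, giving p3.
    × closes — contains both p3 and !p3.
  branch 2 (add ((!p1 && p3) == (!p3 && !p1))):
    (!p1 == (p2 && !p3)): β-rule — branch into !p1, (p2 && !p3)  //  !!p1, !(p2 && !p3).
      branch 2.1 (add !p1, (p2 && !p3)):
        (p2 && !p3): α-rule — add p2, !p3.
        ((!p1 && p3) == (!p3 && !p1)): β-rule — branch into (!p1 && p3), (!p3 && !p1)  //  !(!p1 && p3), !(!p3 && !p1).
          branch 2.1.1 (add (!p1 && p3), (!p3 && !p1)):
            (!p1 && p3): α-rule — add !p1, p3.
            × closes — contains both p3 and !p3.
          branch 2.1.2 (add !(!p1 && p3), !(!p3 && !p1)):
            !(!p1 && p3): β-rule — branch into !!p1  //  !p3.
              branch 2.1.2.1 (add !!p1):
                × closes — contains both p1 and !p1.
              branch 2.1.2.2 (add !p3):
                !(!p3 && !p1): β-rule — branch into !!p3  //  !!p1.
                  branch 2.1.2.2.1 (add !!p3):
                    × closes — contains both p3 and !p3.
                  branch 2.1.2.2.2 (add !!p1):
                    × closes — contains both p1 and !p1.
      branch 2.2 (add !!p1, !(p2 && !p3)):
        ((!p1 && p3) == (!p3 && !p1)): β-rule — branch into (!p1 && p3), (!p3 && !p1)  //  !(!p1 && p3), !(!p3 && !p1).
          branch 2.2.1 (add (!p1 && p3), (!p3 && !p1)):
            (!p1 && p3): α-rule — add !p1, p3.
            × closes — contains both p1 and !p1.
          branch 2.2.2 (add !(!p1 && p3), !(!p3 && !p1)):
            !(p2 && !p3): β-rule — branch into !p2  //  !!p3.
              branch 2.2.2.1 (add !p2):
                !(!p1 && p3): β-rule — branch into !!p1  //  !p3.
                  branch 2.2.2.1.1 (add !!p1):
                    !(!p3 && !p1): β-rule — branch into !!p3  //  !!p1.
                      branch 2.2.2.1.1.1 (add !!p3):
                        × closes — contains both p3 and !p3.
                      branch 2.2.2.1.1.2 (add !!p1):
                        ○ open, literals {p1=1, p2=0, p3=0}.
                  branch 2.2.2.1.2 (add !p3):
                    !(!p3 && !p1): β-rule — branch into !!p3  //  !!p1.
                      branch 2.2.2.1.2.1 (add !!p3):
                        × closes — contains both p3 and !p3.
                      branch 2.2.2.1.2.2 (add !!p1):
                        ○ open, literals {p1=1, p2=0, p3=0}.
              branch 2.2.2.2 (add !!p3):
                × closes — contains both p3 and !p3.
9 branches closed, 2 open.
Each open branch fixes some atoms; the unmentioned ones are free. Counting distinct full assignments: branch {p1=1, p2=0, p3=0} (none free) contributes 1 new; branch {p1=1, p2=0, p3=0} (none free) contributes 0 new. Total: 1.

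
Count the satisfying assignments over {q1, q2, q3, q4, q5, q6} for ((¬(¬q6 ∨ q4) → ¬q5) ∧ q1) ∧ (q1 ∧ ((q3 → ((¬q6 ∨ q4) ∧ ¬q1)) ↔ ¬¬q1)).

Initial set: {T (((¬(¬q6 ∨ q4) → ¬q5) ∧ q1) ∧ (q1 ∧ ((q3 → ((¬q6 ∨ q4) ∧ ¬q1)) ↔ ¬¬q1)))}.
T (((¬(¬q6 ∨ q4) → ¬q5) ∧ q1) ∧ (q1 ∧ ((q3 → ((¬q6 ∨ q4) ∧ ¬q1)) ↔ ¬¬q1))): α-rule — add T ((¬(¬q6 ∨ q4) → ¬q5) ∧ q1), T (q1 ∧ ((q3 → ((¬q6 ∨ q4) ∧ ¬q1)) ↔ ¬¬q1)).
T ((¬(¬q6 ∨ q4) → ¬q5) ∧ q1): α-rule — add T (¬(¬q6 ∨ q4) → ¬q5), T q1.
T (q1 ∧ ((q3 → ((¬q6 ∨ q4) ∧ ¬q1)) ↔ ¬¬q1)): α-rule — add T q1, T ((q3 → ((¬q6 ∨ q4) ∧ ¬q1)) ↔ ¬¬q1).
T (¬(¬q6 ∨ q4) → ¬q5): β-rule — branch into F ¬(¬q6 ∨ q4)  //  T ¬q5.
  branch 1 (add F ¬(¬q6 ∨ q4)):
    T ((q3 → ((¬q6 ∨ q4) ∧ ¬q1)) ↔ ¬¬q1): β-rule — branch into T (q3 → ((¬q6 ∨ q4) ∧ ¬q1)), T ¬¬q1  //  F (q3 → ((¬q6 ∨ q4) ∧ ¬q1)), F ¬¬q1.
      branch 1.1 (add T (q3 → ((¬q6 ∨ q4) ∧ ¬q1)), T ¬¬q1):
        T ¬¬q1: drop double negation, giving T q1.
        F ¬(¬q6 ∨ q4): β-rule — branch into T ¬q6  //  T q4.
          branch 1.1.1 (add T ¬q6):
            T (q3 → ((¬q6 ∨ q4) ∧ ¬q1)): β-rule — branch into F q3  //  T ((¬q6 ∨ q4) ∧ ¬q1).
              branch 1.1.1.1 (add F q3):
                ○ open, literals {q1=true, q3=false, q6=false}.
              branch 1.1.1.2 (add T ((¬q6 ∨ q4) ∧ ¬q1)):
                T ((¬q6 ∨ q4) ∧ ¬q1): α-rule — add T (¬q6 ∨ q4), T ¬q1.
                × closes — contains both q1 and ¬q1.
          branch 1.1.2 (add T q4):
            T (q3 → ((¬q6 ∨ q4) ∧ ¬q1)): β-rule — branch into F q3  //  T ((¬q6 ∨ q4) ∧ ¬q1).
              branch 1.1.2.1 (add F q3):
                ○ open, literals {q1=true, q3=false, q4=true}.
              branch 1.1.2.2 (add T ((¬q6 ∨ q4) ∧ ¬q1)):
                T ((¬q6 ∨ q4) ∧ ¬q1): α-rule — add T (¬q6 ∨ q4), T ¬q1.
                × closes — contains both q1 and ¬q1.
      branch 1.2 (add F (q3 → ((¬q6 ∨ q4) ∧ ¬q1)), F ¬¬q1):
        F (q3 → ((¬q6 ∨ q4) ∧ ¬q1)): α-rule — add T q3, F ((¬q6 ∨ q4) ∧ ¬q1).
        F ¬¬q1: drop double negation, giving F q1.
        × closes — contains both q1 and ¬q1.
  branch 2 (add T ¬q5):
    T ((q3 → ((¬q6 ∨ q4) ∧ ¬q1)) ↔ ¬¬q1): β-rule — branch into T (q3 → ((¬q6 ∨ q4) ∧ ¬q1)), T ¬¬q1  //  F (q3 → ((¬q6 ∨ q4) ∧ ¬q1)), F ¬¬q1.
      branch 2.1 (add T (q3 → ((¬q6 ∨ q4) ∧ ¬q1)), T ¬¬q1):
        T ¬¬q1: drop double negation, giving T q1.
        T (q3 → ((¬q6 ∨ q4) ∧ ¬q1)): β-rule — branch into F q3  //  T ((¬q6 ∨ q4) ∧ ¬q1).
          branch 2.1.1 (add F q3):
            ○ open, literals {q1=true, q3=false, q5=false}.
          branch 2.1.2 (add T ((¬q6 ∨ q4) ∧ ¬q1)):
            T ((¬q6 ∨ q4) ∧ ¬q1): α-rule — add T (¬q6 ∨ q4), T ¬q1.
            × closes — contains both q1 and ¬q1.
      branch 2.2 (add F (q3 → ((¬q6 ∨ q4) ∧ ¬q1)), F ¬¬q1):
        F (q3 → ((¬q6 ∨ q4) ∧ ¬q1)): α-rule — add T q3, F ((¬q6 ∨ q4) ∧ ¬q1).
        F ¬¬q1: drop double negation, giving F q1.
        × closes — contains both q1 and ¬q1.
5 branches closed, 3 open.
Each open branch fixes some atoms; the unmentioned ones are free. Counting distinct full assignments: branch {q1=true, q3=false, q6=false} (q2, q4, q5) contributes 8 new; branch {q1=true, q3=false, q4=true} (q2, q5, q6) contributes 4 new; branch {q1=true, q3=false, q5=false} (q2, q4, q6) contributes 2 new. Total: 14.

14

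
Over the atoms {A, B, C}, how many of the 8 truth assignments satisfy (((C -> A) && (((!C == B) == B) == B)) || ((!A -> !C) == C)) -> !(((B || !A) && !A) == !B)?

Initial set: {T ((((C -> A) && (((!C == B) == B) == B)) || ((!A -> !C) == C)) -> !(((B || !A) && !A) == !B))}.
T ((((C -> A) && (((!C == B) == B) == B)) || ((!A -> !C) == C)) -> !(((B || !A) && !A) == !B)): β-rule — branch into F (((C -> A) && (((!C == B) == B) == B)) || ((!A -> !C) == C))  //  T !(((B || !A) && !A) == !B).
  branch 1 (add F (((C -> A) && (((!C == B) == B) == B)) || ((!A -> !C) == C))):
    F (((C -> A) && (((!C == B) == B) == B)) || ((!A -> !C) == C)): α-rule — add F ((C -> A) && (((!C == B) == B) == B)), F ((!A -> !C) == C).
    F ((C -> A) && (((!C == B) == B) == B)): β-rule — branch into F (C -> A)  //  F (((!C == B) == B) == B).
      branch 1.1 (add F (C -> A)):
        F (C -> A): α-rule — add T C, F A.
        F ((!A -> !C) == C): β-rule — branch into T (!A -> !C), F C  //  F (!A -> !C), T C.
          branch 1.1.1 (add T (!A -> !C), F C):
            × closes — contains both C and !C.
          branch 1.1.2 (add F (!A -> !C), T C):
            F (!A -> !C): α-rule — add T !A, F !C.
            ○ open, literals {A=F, C=T}.
      branch 1.2 (add F (((!C == B) == B) == B)):
        F ((!A -> !C) == C): β-rule — branch into T (!A -> !C), F C  //  F (!A -> !C), T C.
          branch 1.2.1 (add T (!A -> !C), F C):
            F (((!C == B) == B) == B): β-rule — branch into T ((!C == B) == B), F B  //  F ((!C == B) == B), T B.
              branch 1.2.1.1 (add T ((!C == B) == B), F B):
                T (!A -> !C): β-rule — branch into F !A  //  T !C.
                  branch 1.2.1.1.1 (add F !A):
                    T ((!C == B) == B): β-rule — branch into T (!C == B), T B  //  F (!C == B), F B.
                      branch 1.2.1.1.1.1 (add T (!C == B), T B):
                        × closes — contains both B and !B.
                      branch 1.2.1.1.1.2 (add F (!C == B), F B):
                        F (!C == B): β-rule — branch into T !C, F B  //  F !C, T B.
                          branch 1.2.1.1.1.2.1 (add T !C, F B):
                            ○ open, literals {A=T, B=F, C=F}.
                          branch 1.2.1.1.1.2.2 (add F !C, T B):
                            × closes — contains both C and !C.
                  branch 1.2.1.1.2 (add T !C):
                    T ((!C == B) == B): β-rule — branch into T (!C == B), T B  //  F (!C == B), F B.
                      branch 1.2.1.1.2.1 (add T (!C == B), T B):
                        × closes — contains both B and !B.
                      branch 1.2.1.1.2.2 (add F (!C == B), F B):
                        F (!C == B): β-rule — branch into T !C, F B  //  F !C, T B.
                          branch 1.2.1.1.2.2.1 (add T !C, F B):
                            ○ open, literals {B=F, C=F}.
                          branch 1.2.1.1.2.2.2 (add F !C, T B):
                            × closes — contains both C and !C.
              branch 1.2.1.2 (add F ((!C == B) == B), T B):
                T (!A -> !C): β-rule — branch into F !A  //  T !C.
                  branch 1.2.1.2.1 (add F !A):
                    F ((!C == B) == B): β-rule — branch into T (!C == B), F B  //  F (!C == B), T B.
                      branch 1.2.1.2.1.1 (add T (!C == B), F B):
                        × closes — contains both B and !B.
                      branch 1.2.1.2.1.2 (add F (!C == B), T B):
                        F (!C == B): β-rule — branch into T !C, F B  //  F !C, T B.
                          branch 1.2.1.2.1.2.1 (add T !C, F B):
                            × closes — contains both B and !B.
                          branch 1.2.1.2.1.2.2 (add F !C, T B):
                            × closes — contains both C and !C.
                  branch 1.2.1.2.2 (add T !C):
                    F ((!C == B) == B): β-rule — branch into T (!C == B), F B  //  F (!C == B), T B.
                      branch 1.2.1.2.2.1 (add T (!C == B), F B):
                        × closes — contains both B and !B.
                      branch 1.2.1.2.2.2 (add F (!C == B), T B):
                        F (!C == B): β-rule — branch into T !C, F B  //  F !C, T B.
                          branch 1.2.1.2.2.2.1 (add T !C, F B):
                            × closes — contains both B and !B.
                          branch 1.2.1.2.2.2.2 (add F !C, T B):
                            × closes — contains both C and !C.
          branch 1.2.2 (add F (!A -> !C), T C):
            F (!A -> !C): α-rule — add T !A, F !C.
            F (((!C == B) == B) == B): β-rule — branch into T ((!C == B) == B), F B  //  F ((!C == B) == B), T B.
              branch 1.2.2.1 (add T ((!C == B) == B), F B):
                T ((!C == B) == B): β-rule — branch into T (!C == B), T B  //  F (!C == B), F B.
                  branch 1.2.2.1.1 (add T (!C == B), T B):
                    × closes — contains both B and !B.
                  branch 1.2.2.1.2 (add F (!C == B), F B):
                    F (!C == B): β-rule — branch into T !C, F B  //  F !C, T B.
                      branch 1.2.2.1.2.1 (add T !C, F B):
                        × closes — contains both C and !C.
                      branch 1.2.2.1.2.2 (add F !C, T B):
                        × closes — contains both B and !B.
              branch 1.2.2.2 (add F ((!C == B) == B), T B):
                F ((!C == B) == B): β-rule — branch into T (!C == B), F B  //  F (!C == B), T B.
                  branch 1.2.2.2.1 (add T (!C == B), F B):
                    × closes — contains both B and !B.
                  branch 1.2.2.2.2 (add F (!C == B), T B):
                    F (!C == B): β-rule — branch into T !C, F B  //  F !C, T B.
                      branch 1.2.2.2.2.1 (add T !C, F B):
                        × closes — contains both C and !C.
                      branch 1.2.2.2.2.2 (add F !C, T B):
                        ○ open, literals {A=F, B=T, C=T}.
  branch 2 (add T !(((B || !A) && !A) == !B)):
    T !(((B || !A) && !A) == !B): β-rule — branch into T ((B || !A) && !A), F !B  //  F ((B || !A) && !A), T !B.
      branch 2.1 (add T ((B || !A) && !A), F !B):
        T ((B || !A) && !A): α-rule — add T (B || !A), T !A.
        T (B || !A): β-rule — branch into T B  //  T !A.
          branch 2.1.1 (add T B):
            ○ open, literals {A=F, B=T}.
          branch 2.1.2 (add T !A):
            ○ open, literals {A=F, B=T}.
      branch 2.2 (add F ((B || !A) && !A), T !B):
        F ((B || !A) && !A): β-rule — branch into F (B || !A)  //  F !A.
          branch 2.2.1 (add F (B || !A)):
            F (B || !A): α-rule — add F B, F !A.
            ○ open, literals {A=T, B=F}.
          branch 2.2.2 (add F !A):
            ○ open, literals {A=T, B=F}.
16 branches closed, 8 open.
Each open branch fixes some atoms; the unmentioned ones are free. Counting distinct full assignments: branch {A=F, C=T} (B) contributes 2 new; branch {A=T, B=F, C=F} (none free) contributes 1 new; branch {B=F, C=F} (A) contributes 1 new; branch {A=F, B=T, C=T} (none free) contributes 0 new; branch {A=F, B=T} (C) contributes 1 new; branch {A=F, B=T} (C) contributes 0 new; branch {A=T, B=F} (C) contributes 1 new; branch {A=T, B=F} (C) contributes 0 new. Total: 6.

6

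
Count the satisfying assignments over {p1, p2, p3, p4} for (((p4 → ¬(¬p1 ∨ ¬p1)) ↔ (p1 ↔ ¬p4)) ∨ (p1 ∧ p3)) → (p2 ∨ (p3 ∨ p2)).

15

Initial set: {((((p4 → ¬(¬p1 ∨ ¬p1)) ↔ (p1 ↔ ¬p4)) ∨ (p1 ∧ p3)) → (p2 ∨ (p3 ∨ p2)))}.
((((p4 → ¬(¬p1 ∨ ¬p1)) ↔ (p1 ↔ ¬p4)) ∨ (p1 ∧ p3)) → (p2 ∨ (p3 ∨ p2))): β-rule — branch into ¬(((p4 → ¬(¬p1 ∨ ¬p1)) ↔ (p1 ↔ ¬p4)) ∨ (p1 ∧ p3))  //  (p2 ∨ (p3 ∨ p2)).
  branch 1 (add ¬(((p4 → ¬(¬p1 ∨ ¬p1)) ↔ (p1 ↔ ¬p4)) ∨ (p1 ∧ p3))):
    ¬(((p4 → ¬(¬p1 ∨ ¬p1)) ↔ (p1 ↔ ¬p4)) ∨ (p1 ∧ p3)): α-rule — add ¬((p4 → ¬(¬p1 ∨ ¬p1)) ↔ (p1 ↔ ¬p4)), ¬(p1 ∧ p3).
    ¬((p4 → ¬(¬p1 ∨ ¬p1)) ↔ (p1 ↔ ¬p4)): β-rule — branch into (p4 → ¬(¬p1 ∨ ¬p1)), ¬(p1 ↔ ¬p4)  //  ¬(p4 → ¬(¬p1 ∨ ¬p1)), (p1 ↔ ¬p4).
      branch 1.1 (add (p4 → ¬(¬p1 ∨ ¬p1)), ¬(p1 ↔ ¬p4)):
        ¬(p1 ∧ p3): β-rule — branch into ¬p1  //  ¬p3.
          branch 1.1.1 (add ¬p1):
            (p4 → ¬(¬p1 ∨ ¬p1)): β-rule — branch into ¬p4  //  ¬(¬p1 ∨ ¬p1).
              branch 1.1.1.1 (add ¬p4):
                ¬(p1 ↔ ¬p4): β-rule — branch into p1, ¬¬p4  //  ¬p1, ¬p4.
                  branch 1.1.1.1.1 (add p1, ¬¬p4):
                    × closes — contains both p1 and ¬p1.
                  branch 1.1.1.1.2 (add ¬p1, ¬p4):
                    ○ open, literals {p1=false, p4=false}.
              branch 1.1.1.2 (add ¬(¬p1 ∨ ¬p1)):
                ¬(¬p1 ∨ ¬p1): α-rule — add ¬¬p1, ¬¬p1.
                × closes — contains both p1 and ¬p1.
          branch 1.1.2 (add ¬p3):
            (p4 → ¬(¬p1 ∨ ¬p1)): β-rule — branch into ¬p4  //  ¬(¬p1 ∨ ¬p1).
              branch 1.1.2.1 (add ¬p4):
                ¬(p1 ↔ ¬p4): β-rule — branch into p1, ¬¬p4  //  ¬p1, ¬p4.
                  branch 1.1.2.1.1 (add p1, ¬¬p4):
                    × closes — contains both p4 and ¬p4.
                  branch 1.1.2.1.2 (add ¬p1, ¬p4):
                    ○ open, literals {p1=false, p3=false, p4=false}.
              branch 1.1.2.2 (add ¬(¬p1 ∨ ¬p1)):
                ¬(¬p1 ∨ ¬p1): α-rule — add ¬¬p1, ¬¬p1.
                ¬(p1 ↔ ¬p4): β-rule — branch into p1, ¬¬p4  //  ¬p1, ¬p4.
                  branch 1.1.2.2.1 (add p1, ¬¬p4):
                    ○ open, literals {p1=true, p3=false, p4=true}.
                  branch 1.1.2.2.2 (add ¬p1, ¬p4):
                    × closes — contains both p1 and ¬p1.
      branch 1.2 (add ¬(p4 → ¬(¬p1 ∨ ¬p1)), (p1 ↔ ¬p4)):
        ¬(p4 → ¬(¬p1 ∨ ¬p1)): α-rule — add p4, ¬¬(¬p1 ∨ ¬p1).
        ¬(p1 ∧ p3): β-rule — branch into ¬p1  //  ¬p3.
          branch 1.2.1 (add ¬p1):
            (p1 ↔ ¬p4): β-rule — branch into p1, ¬p4  //  ¬p1, ¬¬p4.
              branch 1.2.1.1 (add p1, ¬p4):
                × closes — contains both p1 and ¬p1.
              branch 1.2.1.2 (add ¬p1, ¬¬p4):
                ¬¬(¬p1 ∨ ¬p1): β-rule — branch into ¬p1  //  ¬p1.
                  branch 1.2.1.2.1 (add ¬p1):
                    ○ open, literals {p1=false, p4=true}.
                  branch 1.2.1.2.2 (add ¬p1):
                    ○ open, literals {p1=false, p4=true}.
          branch 1.2.2 (add ¬p3):
            (p1 ↔ ¬p4): β-rule — branch into p1, ¬p4  //  ¬p1, ¬¬p4.
              branch 1.2.2.1 (add p1, ¬p4):
                × closes — contains both p4 and ¬p4.
              branch 1.2.2.2 (add ¬p1, ¬¬p4):
                ¬¬(¬p1 ∨ ¬p1): β-rule — branch into ¬p1  //  ¬p1.
                  branch 1.2.2.2.1 (add ¬p1):
                    ○ open, literals {p1=false, p3=false, p4=true}.
                  branch 1.2.2.2.2 (add ¬p1):
                    ○ open, literals {p1=false, p3=false, p4=true}.
  branch 2 (add (p2 ∨ (p3 ∨ p2))):
    (p2 ∨ (p3 ∨ p2)): β-rule — branch into p2  //  (p3 ∨ p2).
      branch 2.1 (add p2):
        ○ open, literals {p2=true}.
      branch 2.2 (add (p3 ∨ p2)):
        (p3 ∨ p2): β-rule — branch into p3  //  p2.
          branch 2.2.1 (add p3):
            ○ open, literals {p3=true}.
          branch 2.2.2 (add p2):
            ○ open, literals {p2=true}.
6 branches closed, 10 open.
Each open branch fixes some atoms; the unmentioned ones are free. Counting distinct full assignments: branch {p1=false, p4=false} (p2, p3) contributes 4 new; branch {p1=false, p3=false, p4=false} (p2) contributes 0 new; branch {p1=true, p3=false, p4=true} (p2) contributes 2 new; branch {p1=false, p4=true} (p2, p3) contributes 4 new; branch {p1=false, p4=true} (p2, p3) contributes 0 new; branch {p1=false, p3=false, p4=true} (p2) contributes 0 new; branch {p1=false, p3=false, p4=true} (p2) contributes 0 new; branch {p2=true} (p1, p3, p4) contributes 3 new; branch {p3=true} (p1, p2, p4) contributes 2 new; branch {p2=true} (p1, p3, p4) contributes 0 new. Total: 15.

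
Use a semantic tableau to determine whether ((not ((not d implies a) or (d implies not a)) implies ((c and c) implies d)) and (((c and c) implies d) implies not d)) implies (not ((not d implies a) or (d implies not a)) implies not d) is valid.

Valid

Assume the negation and expand:
Initial set: {not (((not ((not d implies a) or (d implies not a)) implies ((c and c) implies d)) and (((c and c) implies d) implies not d)) implies (not ((not d implies a) or (d implies not a)) implies not d))}.
not (((not ((not d implies a) or (d implies not a)) implies ((c and c) implies d)) and (((c and c) implies d) implies not d)) implies (not ((not d implies a) or (d implies not a)) implies not d)): α-rule — add ((not ((not d implies a) or (d implies not a)) implies ((c and c) implies d)) and (((c and c) implies d) implies not d)), not (not ((not d implies a) or (d implies not a)) implies not d).
((not ((not d implies a) or (d implies not a)) implies ((c and c) implies d)) and (((c and c) implies d) implies not d)): α-rule — add (not ((not d implies a) or (d implies not a)) implies ((c and c) implies d)), (((c and c) implies d) implies not d).
not (not ((not d implies a) or (d implies not a)) implies not d): α-rule — add not ((not d implies a) or (d implies not a)), not not d.
not ((not d implies a) or (d implies not a)): α-rule — add not (not d implies a), not (d implies not a).
not (not d implies a): α-rule — add not d, not a.
× closes — contains both d and not d.
All 1 branch closes.
Every branch closed, so the negation is unsatisfiable and the formula is valid.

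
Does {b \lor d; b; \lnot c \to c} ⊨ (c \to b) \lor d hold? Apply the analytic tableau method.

Initial set: {(b \lor d); b; (\lnot c \to c); \lnot ((c \to b) \lor d)}.
\lnot ((c \to b) \lor d): α-rule — add \lnot (c \to b), \lnot d.
\lnot (c \to b): α-rule — add c, \lnot b.
× closes — contains both b and \lnot b.
All 1 branch closes.
Every branch closed, so the premises entail the conclusion.

Yes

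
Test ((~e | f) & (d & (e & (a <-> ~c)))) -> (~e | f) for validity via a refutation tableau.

Valid

Assume the negation and expand:
Initial set: {~(((~e | f) & (d & (e & (a <-> ~c)))) -> (~e | f))}.
~(((~e | f) & (d & (e & (a <-> ~c)))) -> (~e | f)): α-rule — add ((~e | f) & (d & (e & (a <-> ~c)))), ~(~e | f).
((~e | f) & (d & (e & (a <-> ~c)))): α-rule — add (~e | f), (d & (e & (a <-> ~c))).
~(~e | f): α-rule — add ~~e, ~f.
(d & (e & (a <-> ~c))): α-rule — add d, (e & (a <-> ~c)).
(e & (a <-> ~c)): α-rule — add e, (a <-> ~c).
(~e | f): β-rule — branch into ~e  //  f.
  branch 1 (add ~e):
    × closes — contains both e and ~e.
  branch 2 (add f):
    × closes — contains both f and ~f.
All 2 branches close.
Every branch closed, so the negation is unsatisfiable and the formula is valid.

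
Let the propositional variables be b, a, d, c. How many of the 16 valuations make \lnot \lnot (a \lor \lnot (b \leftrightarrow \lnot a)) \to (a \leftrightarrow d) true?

10

Initial set: {(\lnot \lnot (a \lor \lnot (b \leftrightarrow \lnot a)) \to (a \leftrightarrow d))}.
(\lnot \lnot (a \lor \lnot (b \leftrightarrow \lnot a)) \to (a \leftrightarrow d)): β-rule — branch into \lnot \lnot \lnot (a \lor \lnot (b \leftrightarrow \lnot a))  //  (a \leftrightarrow d).
  branch 1 (add \lnot \lnot \lnot (a \lor \lnot (b \leftrightarrow \lnot a))):
    \lnot \lnot \lnot (a \lor \lnot (b \leftrightarrow \lnot a)): drop double negation, giving \lnot (a \lor \lnot (b \leftrightarrow \lnot a)).
    \lnot (a \lor \lnot (b \leftrightarrow \lnot a)): α-rule — add \lnot a, \lnot \lnot (b \leftrightarrow \lnot a).
    \lnot \lnot (b \leftrightarrow \lnot a): β-rule — branch into b, \lnot a  //  \lnot b, \lnot \lnot a.
      branch 1.1 (add b, \lnot a):
        ○ open, literals {a=F, b=T}.
      branch 1.2 (add \lnot b, \lnot \lnot a):
        × closes — contains both a and \lnot a.
  branch 2 (add (a \leftrightarrow d)):
    (a \leftrightarrow d): β-rule — branch into a, d  //  \lnot a, \lnot d.
      branch 2.1 (add a, d):
        ○ open, literals {a=T, d=T}.
      branch 2.2 (add \lnot a, \lnot d):
        ○ open, literals {a=F, d=F}.
1 branch closed, 3 open.
Each open branch fixes some atoms; the unmentioned ones are free. Counting distinct full assignments: branch {a=F, b=T} (d, c) contributes 4 new; branch {a=T, d=T} (b, c) contributes 4 new; branch {a=F, d=F} (b, c) contributes 2 new. Total: 10.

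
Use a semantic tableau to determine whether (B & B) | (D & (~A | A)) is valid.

Not valid

Assume the negation and expand:
Initial set: {~((B & B) | (D & (~A | A)))}.
~((B & B) | (D & (~A | A))): α-rule — add ~(B & B), ~(D & (~A | A)).
~(B & B): β-rule — branch into ~B  //  ~B.
  branch 1 (add ~B):
    ~(D & (~A | A)): β-rule — branch into ~D  //  ~(~A | A).
      branch 1.1 (add ~D):
        ○ open, literals {B=F, D=F}.
      branch 1.2 (add ~(~A | A)):
        ~(~A | A): α-rule — add ~~A, ~A.
        × closes — contains both A and ~A.
  branch 2 (add ~B):
    ~(D & (~A | A)): β-rule — branch into ~D  //  ~(~A | A).
      branch 2.1 (add ~D):
        ○ open, literals {B=F, D=F}.
      branch 2.2 (add ~(~A | A)):
        ~(~A | A): α-rule — add ~~A, ~A.
        × closes — contains both A and ~A.
2 branches closed, 2 open.
An open branch gives a countermodel: B=F, D=F (unmentioned atoms arbitrary); under it the original formula is false.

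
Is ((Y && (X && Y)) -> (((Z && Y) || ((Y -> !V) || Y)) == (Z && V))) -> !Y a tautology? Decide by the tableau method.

Not valid

Assume the negation and expand:
Initial set: {F (((Y && (X && Y)) -> (((Z && Y) || ((Y -> !V) || Y)) == (Z && V))) -> !Y)}.
F (((Y && (X && Y)) -> (((Z && Y) || ((Y -> !V) || Y)) == (Z && V))) -> !Y): α-rule — add T ((Y && (X && Y)) -> (((Z && Y) || ((Y -> !V) || Y)) == (Z && V))), F !Y.
T ((Y && (X && Y)) -> (((Z && Y) || ((Y -> !V) || Y)) == (Z && V))): β-rule — branch into F (Y && (X && Y))  //  T (((Z && Y) || ((Y -> !V) || Y)) == (Z && V)).
  branch 1 (add F (Y && (X && Y))):
    F (Y && (X && Y)): β-rule — branch into F Y  //  F (X && Y).
      branch 1.1 (add F Y):
        × closes — contains both Y and !Y.
      branch 1.2 (add F (X && Y)):
        F (X && Y): β-rule — branch into F X  //  F Y.
          branch 1.2.1 (add F X):
            ○ open, literals {X=false, Y=true}.
          branch 1.2.2 (add F Y):
            × closes — contains both Y and !Y.
  branch 2 (add T (((Z && Y) || ((Y -> !V) || Y)) == (Z && V))):
    T (((Z && Y) || ((Y -> !V) || Y)) == (Z && V)): β-rule — branch into T ((Z && Y) || ((Y -> !V) || Y)), T (Z && V)  //  F ((Z && Y) || ((Y -> !V) || Y)), F (Z && V).
      branch 2.1 (add T ((Z && Y) || ((Y -> !V) || Y)), T (Z && V)):
        T (Z && V): α-rule — add T Z, T V.
        T ((Z && Y) || ((Y -> !V) || Y)): β-rule — branch into T (Z && Y)  //  T ((Y -> !V) || Y).
          branch 2.1.1 (add T (Z && Y)):
            T (Z && Y): α-rule — add T Z, T Y.
            ○ open, literals {V=true, Y=true, Z=true}.
          branch 2.1.2 (add T ((Y -> !V) || Y)):
            T ((Y -> !V) || Y): β-rule — branch into T (Y -> !V)  //  T Y.
              branch 2.1.2.1 (add T (Y -> !V)):
                T (Y -> !V): β-rule — branch into F Y  //  T !V.
                  branch 2.1.2.1.1 (add F Y):
                    × closes — contains both Y and !Y.
                  branch 2.1.2.1.2 (add T !V):
                    × closes — contains both V and !V.
              branch 2.1.2.2 (add T Y):
                ○ open, literals {V=true, Y=true, Z=true}.
      branch 2.2 (add F ((Z && Y) || ((Y -> !V) || Y)), F (Z && V)):
        F ((Z && Y) || ((Y -> !V) || Y)): α-rule — add F (Z && Y), F ((Y -> !V) || Y).
        F ((Y -> !V) || Y): α-rule — add F (Y -> !V), F Y.
        × closes — contains both Y and !Y.
5 branches closed, 3 open.
An open branch gives a countermodel: X=false, Y=true (unmentioned atoms arbitrary); under it the original formula is false.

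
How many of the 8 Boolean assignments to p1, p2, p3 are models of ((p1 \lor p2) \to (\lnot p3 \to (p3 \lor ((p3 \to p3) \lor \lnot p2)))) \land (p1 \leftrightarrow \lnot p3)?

Initial set: {(((p1 \lor p2) \to (\lnot p3 \to (p3 \lor ((p3 \to p3) \lor \lnot p2)))) \land (p1 \leftrightarrow \lnot p3))}.
(((p1 \lor p2) \to (\lnot p3 \to (p3 \lor ((p3 \to p3) \lor \lnot p2)))) \land (p1 \leftrightarrow \lnot p3)): α-rule — add ((p1 \lor p2) \to (\lnot p3 \to (p3 \lor ((p3 \to p3) \lor \lnot p2)))), (p1 \leftrightarrow \lnot p3).
((p1 \lor p2) \to (\lnot p3 \to (p3 \lor ((p3 \to p3) \lor \lnot p2)))): β-rule — branch into \lnot (p1 \lor p2)  //  (\lnot p3 \to (p3 \lor ((p3 \to p3) \lor \lnot p2))).
  branch 1 (add \lnot (p1 \lor p2)):
    \lnot (p1 \lor p2): α-rule — add \lnot p1, \lnot p2.
    (p1 \leftrightarrow \lnot p3): β-rule — branch into p1, \lnot p3  //  \lnot p1, \lnot \lnot p3.
      branch 1.1 (add p1, \lnot p3):
        × closes — contains both p1 and \lnot p1.
      branch 1.2 (add \lnot p1, \lnot \lnot p3):
        ○ open, literals {p1=false, p2=false, p3=true}.
  branch 2 (add (\lnot p3 \to (p3 \lor ((p3 \to p3) \lor \lnot p2)))):
    (p1 \leftrightarrow \lnot p3): β-rule — branch into p1, \lnot p3  //  \lnot p1, \lnot \lnot p3.
      branch 2.1 (add p1, \lnot p3):
        (\lnot p3 \to (p3 \lor ((p3 \to p3) \lor \lnot p2))): β-rule — branch into \lnot \lnot p3  //  (p3 \lor ((p3 \to p3) \lor \lnot p2)).
          branch 2.1.1 (add \lnot \lnot p3):
            × closes — contains both p3 and \lnot p3.
          branch 2.1.2 (add (p3 \lor ((p3 \to p3) \lor \lnot p2))):
            (p3 \lor ((p3 \to p3) \lor \lnot p2)): β-rule — branch into p3  //  ((p3 \to p3) \lor \lnot p2).
              branch 2.1.2.1 (add p3):
                × closes — contains both p3 and \lnot p3.
              branch 2.1.2.2 (add ((p3 \to p3) \lor \lnot p2)):
                ((p3 \to p3) \lor \lnot p2): β-rule — branch into (p3 \to p3)  //  \lnot p2.
                  branch 2.1.2.2.1 (add (p3 \to p3)):
                    (p3 \to p3): β-rule — branch into \lnot p3  //  p3.
                      branch 2.1.2.2.1.1 (add \lnot p3):
                        ○ open, literals {p1=true, p3=false}.
                      branch 2.1.2.2.1.2 (add p3):
                        × closes — contains both p3 and \lnot p3.
                  branch 2.1.2.2.2 (add \lnot p2):
                    ○ open, literals {p1=true, p2=false, p3=false}.
      branch 2.2 (add \lnot p1, \lnot \lnot p3):
        (\lnot p3 \to (p3 \lor ((p3 \to p3) \lor \lnot p2))): β-rule — branch into \lnot \lnot p3  //  (p3 \lor ((p3 \to p3) \lor \lnot p2)).
          branch 2.2.1 (add \lnot \lnot p3):
            ○ open, literals {p1=false, p3=true}.
          branch 2.2.2 (add (p3 \lor ((p3 \to p3) \lor \lnot p2))):
            (p3 \lor ((p3 \to p3) \lor \lnot p2)): β-rule — branch into p3  //  ((p3 \to p3) \lor \lnot p2).
              branch 2.2.2.1 (add p3):
                ○ open, literals {p1=false, p3=true}.
              branch 2.2.2.2 (add ((p3 \to p3) \lor \lnot p2)):
                ((p3 \to p3) \lor \lnot p2): β-rule — branch into (p3 \to p3)  //  \lnot p2.
                  branch 2.2.2.2.1 (add (p3 \to p3)):
                    (p3 \to p3): β-rule — branch into \lnot p3  //  p3.
                      branch 2.2.2.2.1.1 (add \lnot p3):
                        × closes — contains both p3 and \lnot p3.
                      branch 2.2.2.2.1.2 (add p3):
                        ○ open, literals {p1=false, p3=true}.
                  branch 2.2.2.2.2 (add \lnot p2):
                    ○ open, literals {p1=false, p2=false, p3=true}.
5 branches closed, 7 open.
Each open branch fixes some atoms; the unmentioned ones are free. Counting distinct full assignments: branch {p1=false, p2=false, p3=true} (none free) contributes 1 new; branch {p1=true, p3=false} (p2) contributes 2 new; branch {p1=true, p2=false, p3=false} (none free) contributes 0 new; branch {p1=false, p3=true} (p2) contributes 1 new; branch {p1=false, p3=true} (p2) contributes 0 new; branch {p1=false, p3=true} (p2) contributes 0 new; branch {p1=false, p2=false, p3=true} (none free) contributes 0 new. Total: 4.

4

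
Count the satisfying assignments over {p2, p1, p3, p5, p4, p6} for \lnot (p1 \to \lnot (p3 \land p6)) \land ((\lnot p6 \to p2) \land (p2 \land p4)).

2

Initial set: {(\lnot (p1 \to \lnot (p3 \land p6)) \land ((\lnot p6 \to p2) \land (p2 \land p4)))}.
(\lnot (p1 \to \lnot (p3 \land p6)) \land ((\lnot p6 \to p2) \land (p2 \land p4))): α-rule — add \lnot (p1 \to \lnot (p3 \land p6)), ((\lnot p6 \to p2) \land (p2 \land p4)).
\lnot (p1 \to \lnot (p3 \land p6)): α-rule — add p1, \lnot \lnot (p3 \land p6).
((\lnot p6 \to p2) \land (p2 \land p4)): α-rule — add (\lnot p6 \to p2), (p2 \land p4).
\lnot \lnot (p3 \land p6): α-rule — add p3, p6.
(p2 \land p4): α-rule — add p2, p4.
(\lnot p6 \to p2): β-rule — branch into \lnot \lnot p6  //  p2.
  branch 1 (add \lnot \lnot p6):
    ○ open, literals {p1=1, p2=1, p3=1, p4=1, p6=1}.
  branch 2 (add p2):
    ○ open, literals {p1=1, p2=1, p3=1, p4=1, p6=1}.
0 branches closed, 2 open.
Each open branch fixes some atoms; the unmentioned ones are free. Counting distinct full assignments: branch {p1=1, p2=1, p3=1, p4=1, p6=1} (p5) contributes 2 new; branch {p1=1, p2=1, p3=1, p4=1, p6=1} (p5) contributes 0 new. Total: 2.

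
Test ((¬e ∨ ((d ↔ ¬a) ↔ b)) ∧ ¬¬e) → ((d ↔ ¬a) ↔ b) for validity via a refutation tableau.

Assume the negation and expand:
Initial set: {¬(((¬e ∨ ((d ↔ ¬a) ↔ b)) ∧ ¬¬e) → ((d ↔ ¬a) ↔ b))}.
¬(((¬e ∨ ((d ↔ ¬a) ↔ b)) ∧ ¬¬e) → ((d ↔ ¬a) ↔ b)): α-rule — add ((¬e ∨ ((d ↔ ¬a) ↔ b)) ∧ ¬¬e), ¬((d ↔ ¬a) ↔ b).
((¬e ∨ ((d ↔ ¬a) ↔ b)) ∧ ¬¬e): α-rule — add (¬e ∨ ((d ↔ ¬a) ↔ b)), ¬¬e.
¬¬e: drop double negation, giving e.
¬((d ↔ ¬a) ↔ b): β-rule — branch into (d ↔ ¬a), ¬b  //  ¬(d ↔ ¬a), b.
  branch 1 (add (d ↔ ¬a), ¬b):
    (¬e ∨ ((d ↔ ¬a) ↔ b)): β-rule — branch into ¬e  //  ((d ↔ ¬a) ↔ b).
      branch 1.1 (add ¬e):
        × closes — contains both e and ¬e.
      branch 1.2 (add ((d ↔ ¬a) ↔ b)):
        (d ↔ ¬a): β-rule — branch into d, ¬a  //  ¬d, ¬¬a.
          branch 1.2.1 (add d, ¬a):
            ((d ↔ ¬a) ↔ b): β-rule — branch into (d ↔ ¬a), b  //  ¬(d ↔ ¬a), ¬b.
              branch 1.2.1.1 (add (d ↔ ¬a), b):
                × closes — contains both b and ¬b.
              branch 1.2.1.2 (add ¬(d ↔ ¬a), ¬b):
                ¬(d ↔ ¬a): β-rule — branch into d, ¬¬a  //  ¬d, ¬a.
                  branch 1.2.1.2.1 (add d, ¬¬a):
                    × closes — contains both a and ¬a.
                  branch 1.2.1.2.2 (add ¬d, ¬a):
                    × closes — contains both d and ¬d.
          branch 1.2.2 (add ¬d, ¬¬a):
            ((d ↔ ¬a) ↔ b): β-rule — branch into (d ↔ ¬a), b  //  ¬(d ↔ ¬a), ¬b.
              branch 1.2.2.1 (add (d ↔ ¬a), b):
                × closes — contains both b and ¬b.
              branch 1.2.2.2 (add ¬(d ↔ ¬a), ¬b):
                ¬(d ↔ ¬a): β-rule — branch into d, ¬¬a  //  ¬d, ¬a.
                  branch 1.2.2.2.1 (add d, ¬¬a):
                    × closes — contains both d and ¬d.
                  branch 1.2.2.2.2 (add ¬d, ¬a):
                    × closes — contains both a and ¬a.
  branch 2 (add ¬(d ↔ ¬a), b):
    (¬e ∨ ((d ↔ ¬a) ↔ b)): β-rule — branch into ¬e  //  ((d ↔ ¬a) ↔ b).
      branch 2.1 (add ¬e):
        × closes — contains both e and ¬e.
      branch 2.2 (add ((d ↔ ¬a) ↔ b)):
        ¬(d ↔ ¬a): β-rule — branch into d, ¬¬a  //  ¬d, ¬a.
          branch 2.2.1 (add d, ¬¬a):
            ((d ↔ ¬a) ↔ b): β-rule — branch into (d ↔ ¬a), b  //  ¬(d ↔ ¬a), ¬b.
              branch 2.2.1.1 (add (d ↔ ¬a), b):
                (d ↔ ¬a): β-rule — branch into d, ¬a  //  ¬d, ¬¬a.
                  branch 2.2.1.1.1 (add d, ¬a):
                    × closes — contains both a and ¬a.
                  branch 2.2.1.1.2 (add ¬d, ¬¬a):
                    × closes — contains both d and ¬d.
              branch 2.2.1.2 (add ¬(d ↔ ¬a), ¬b):
                × closes — contains both b and ¬b.
          branch 2.2.2 (add ¬d, ¬a):
            ((d ↔ ¬a) ↔ b): β-rule — branch into (d ↔ ¬a), b  //  ¬(d ↔ ¬a), ¬b.
              branch 2.2.2.1 (add (d ↔ ¬a), b):
                (d ↔ ¬a): β-rule — branch into d, ¬a  //  ¬d, ¬¬a.
                  branch 2.2.2.1.1 (add d, ¬a):
                    × closes — contains both d and ¬d.
                  branch 2.2.2.1.2 (add ¬d, ¬¬a):
                    × closes — contains both a and ¬a.
              branch 2.2.2.2 (add ¬(d ↔ ¬a), ¬b):
                × closes — contains both b and ¬b.
All 14 branches close.
Every branch closed, so the negation is unsatisfiable and the formula is valid.

Valid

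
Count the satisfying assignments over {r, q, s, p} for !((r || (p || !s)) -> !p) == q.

Initial set: {(!((r || (p || !s)) -> !p) == q)}.
(!((r || (p || !s)) -> !p) == q): β-rule — branch into !((r || (p || !s)) -> !p), q  //  !!((r || (p || !s)) -> !p), !q.
  branch 1 (add !((r || (p || !s)) -> !p), q):
    !((r || (p || !s)) -> !p): α-rule — add (r || (p || !s)), !!p.
    (r || (p || !s)): β-rule — branch into r  //  (p || !s).
      branch 1.1 (add r):
        ○ open, literals {p=1, q=1, r=1}.
      branch 1.2 (add (p || !s)):
        (p || !s): β-rule — branch into p  //  !s.
          branch 1.2.1 (add p):
            ○ open, literals {p=1, q=1}.
          branch 1.2.2 (add !s):
            ○ open, literals {p=1, q=1, s=0}.
  branch 2 (add !!((r || (p || !s)) -> !p), !q):
    !!((r || (p || !s)) -> !p): β-rule — branch into !(r || (p || !s))  //  !p.
      branch 2.1 (add !(r || (p || !s))):
        !(r || (p || !s)): α-rule — add !r, !(p || !s).
        !(p || !s): α-rule — add !p, !!s.
        ○ open, literals {p=0, q=0, r=0, s=1}.
      branch 2.2 (add !p):
        ○ open, literals {p=0, q=0}.
0 branches closed, 5 open.
Each open branch fixes some atoms; the unmentioned ones are free. Counting distinct full assignments: branch {p=1, q=1, r=1} (s) contributes 2 new; branch {p=1, q=1} (r, s) contributes 2 new; branch {p=1, q=1, s=0} (r) contributes 0 new; branch {p=0, q=0, r=0, s=1} (none free) contributes 1 new; branch {p=0, q=0} (r, s) contributes 3 new. Total: 8.

8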